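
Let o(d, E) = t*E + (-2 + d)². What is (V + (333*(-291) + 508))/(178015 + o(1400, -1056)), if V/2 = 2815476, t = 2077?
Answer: -790651/8699 ≈ -90.890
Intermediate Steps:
V = 5630952 (V = 2*2815476 = 5630952)
o(d, E) = (-2 + d)² + 2077*E (o(d, E) = 2077*E + (-2 + d)² = (-2 + d)² + 2077*E)
(V + (333*(-291) + 508))/(178015 + o(1400, -1056)) = (5630952 + (333*(-291) + 508))/(178015 + ((-2 + 1400)² + 2077*(-1056))) = (5630952 + (-96903 + 508))/(178015 + (1398² - 2193312)) = (5630952 - 96395)/(178015 + (1954404 - 2193312)) = 5534557/(178015 - 238908) = 5534557/(-60893) = 5534557*(-1/60893) = -790651/8699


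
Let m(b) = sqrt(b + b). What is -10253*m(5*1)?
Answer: -10253*sqrt(10) ≈ -32423.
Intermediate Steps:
m(b) = sqrt(2)*sqrt(b) (m(b) = sqrt(2*b) = sqrt(2)*sqrt(b))
-10253*m(5*1) = -10253*sqrt(2)*sqrt(5*1) = -10253*sqrt(2)*sqrt(5) = -10253*sqrt(10)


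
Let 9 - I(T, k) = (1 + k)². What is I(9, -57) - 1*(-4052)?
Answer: 925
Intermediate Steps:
I(T, k) = 9 - (1 + k)²
I(9, -57) - 1*(-4052) = (9 - (1 - 57)²) - 1*(-4052) = (9 - 1*(-56)²) + 4052 = (9 - 1*3136) + 4052 = (9 - 3136) + 4052 = -3127 + 4052 = 925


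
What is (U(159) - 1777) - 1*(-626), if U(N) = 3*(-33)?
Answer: -1250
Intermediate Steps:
U(N) = -99
(U(159) - 1777) - 1*(-626) = (-99 - 1777) - 1*(-626) = -1876 + 626 = -1250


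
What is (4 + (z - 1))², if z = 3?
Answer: 36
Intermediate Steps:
(4 + (z - 1))² = (4 + (3 - 1))² = (4 + 2)² = 6² = 36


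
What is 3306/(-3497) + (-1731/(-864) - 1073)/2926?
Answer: -3864565687/2946879936 ≈ -1.3114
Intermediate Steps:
3306/(-3497) + (-1731/(-864) - 1073)/2926 = 3306*(-1/3497) + (-1731*(-1/864) - 1073)*(1/2926) = -3306/3497 + (577/288 - 1073)*(1/2926) = -3306/3497 - 308447/288*1/2926 = -3306/3497 - 308447/842688 = -3864565687/2946879936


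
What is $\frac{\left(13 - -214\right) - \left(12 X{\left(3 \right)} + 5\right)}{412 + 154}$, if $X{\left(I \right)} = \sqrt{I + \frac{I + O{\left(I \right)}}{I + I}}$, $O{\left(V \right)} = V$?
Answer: $\frac{99}{283} \approx 0.34982$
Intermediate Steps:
$X{\left(I \right)} = \sqrt{1 + I}$ ($X{\left(I \right)} = \sqrt{I + \frac{I + I}{I + I}} = \sqrt{I + \frac{2 I}{2 I}} = \sqrt{I + 2 I \frac{1}{2 I}} = \sqrt{I + 1} = \sqrt{1 + I}$)
$\frac{\left(13 - -214\right) - \left(12 X{\left(3 \right)} + 5\right)}{412 + 154} = \frac{\left(13 - -214\right) - \left(12 \sqrt{1 + 3} + 5\right)}{412 + 154} = \frac{\left(13 + 214\right) - \left(12 \sqrt{4} + 5\right)}{566} = \left(227 - \left(12 \cdot 2 + 5\right)\right) \frac{1}{566} = \left(227 - \left(24 + 5\right)\right) \frac{1}{566} = \left(227 - 29\right) \frac{1}{566} = 198 \cdot \frac{1}{566} = \frac{99}{283}$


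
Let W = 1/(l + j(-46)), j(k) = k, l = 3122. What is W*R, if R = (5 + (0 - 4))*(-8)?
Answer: -2/769 ≈ -0.0026008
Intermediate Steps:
W = 1/3076 (W = 1/(3122 - 46) = 1/3076 ≈ 0.00032510)
R = -8 (R = (5 - 4)*(-8) = 1*(-8) = -8)
W*R = (1/3076)*(-8) = -2/769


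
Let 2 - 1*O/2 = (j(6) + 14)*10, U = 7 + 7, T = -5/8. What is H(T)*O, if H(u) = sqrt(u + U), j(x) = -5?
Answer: -44*sqrt(214) ≈ -643.66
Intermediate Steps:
T = -5/8 (T = -5*1/8 = -5/8 ≈ -0.62500)
U = 14
H(u) = sqrt(14 + u) (H(u) = sqrt(u + 14) = sqrt(14 + u))
O = -176 (O = 4 - 2*(-5 + 14)*10 = 4 - 18*10 = 4 - 2*90 = 4 - 180 = -176)
H(T)*O = sqrt(14 - 5/8)*(-176) = sqrt(107/8)*(-176) = (sqrt(214)/4)*(-176) = -44*sqrt(214)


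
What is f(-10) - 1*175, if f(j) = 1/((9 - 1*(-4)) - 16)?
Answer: -526/3 ≈ -175.33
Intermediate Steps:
f(j) = -1/3 (f(j) = 1/((9 + 4) - 16) = 1/(13 - 16) = 1/(-3) = -1/3)
f(-10) - 1*175 = -1/3 - 1*175 = -1/3 - 175 = -526/3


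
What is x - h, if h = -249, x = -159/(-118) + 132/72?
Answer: 44636/177 ≈ 252.18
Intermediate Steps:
x = 563/177 (x = -159*(-1/118) + 132*(1/72) = 159/118 + 11/6 = 563/177 ≈ 3.1808)
x - h = 563/177 - 1*(-249) = 563/177 + 249 = 44636/177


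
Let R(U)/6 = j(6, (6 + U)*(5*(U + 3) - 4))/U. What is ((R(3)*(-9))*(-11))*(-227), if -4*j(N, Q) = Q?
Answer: 2629341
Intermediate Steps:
j(N, Q) = -Q/4
R(U) = -3*(6 + U)*(11 + 5*U)/(2*U) (R(U) = 6*((-(6 + U)*(5*(U + 3) - 4)/4)/U) = 6*((-(6 + U)*(5*(3 + U) - 4)/4)/U) = 6*((-(6 + U)*((15 + 5*U) - 4)/4)/U) = 6*((-(6 + U)*(11 + 5*U)/4)/U) = 6*(-(6 + U)*(11 + 5*U)/(4*U)) = -3*(6 + U)*(11 + 5*U)/(2*U))
((R(3)*(-9))*(-11))*(-227) = (((-123/2 - 99/3 - 15/2*3)*(-9))*(-11))*(-227) = (((-123/2 - 99*1/3 - 45/2)*(-9))*(-11))*(-227) = (((-123/2 - 33 - 45/2)*(-9))*(-11))*(-227) = (-117*(-9)*(-11))*(-227) = (1053*(-11))*(-227) = -11583*(-227) = 2629341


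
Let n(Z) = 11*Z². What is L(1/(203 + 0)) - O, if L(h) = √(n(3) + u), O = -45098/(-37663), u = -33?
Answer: -45098/37663 + √66 ≈ 6.9266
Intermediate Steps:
O = 45098/37663 (O = -45098*(-1/37663) = 45098/37663 ≈ 1.1974)
L(h) = √66 (L(h) = √(11*3² - 33) = √(11*9 - 33) = √(99 - 33) = √66)
L(1/(203 + 0)) - O = √66 - 1*45098/37663 = √66 - 45098/37663 = -45098/37663 + √66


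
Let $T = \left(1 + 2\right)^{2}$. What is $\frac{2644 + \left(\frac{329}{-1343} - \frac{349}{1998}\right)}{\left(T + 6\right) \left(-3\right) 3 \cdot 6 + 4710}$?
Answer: $\frac{7093556167}{10464924600} \approx 0.67784$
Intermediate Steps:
$T = 9$ ($T = 3^{2} = 9$)
$\frac{2644 + \left(\frac{329}{-1343} - \frac{349}{1998}\right)}{\left(T + 6\right) \left(-3\right) 3 \cdot 6 + 4710} = \frac{2644 + \left(\frac{329}{-1343} - \frac{349}{1998}\right)}{\left(9 + 6\right) \left(-3\right) 3 \cdot 6 + 4710} = \frac{2644 + \left(329 \left(- \frac{1}{1343}\right) - \frac{349}{1998}\right)}{15 \left(\left(-9\right) 6\right) + 4710} = \frac{2644 - \frac{1126049}{2683314}}{15 \left(-54\right) + 4710} = \frac{2644 - \frac{1126049}{2683314}}{-810 + 4710} = \frac{7093556167}{2683314 \cdot 3900} = \frac{7093556167}{2683314} \cdot \frac{1}{3900} = \frac{7093556167}{10464924600}$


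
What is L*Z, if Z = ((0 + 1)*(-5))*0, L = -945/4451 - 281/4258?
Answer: 0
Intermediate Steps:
L = -5274541/18952358 (L = -945*1/4451 - 281*1/4258 = -945/4451 - 281/4258 = -5274541/18952358 ≈ -0.27831)
Z = 0 (Z = (1*(-5))*0 = -5*0 = 0)
L*Z = -5274541/18952358*0 = 0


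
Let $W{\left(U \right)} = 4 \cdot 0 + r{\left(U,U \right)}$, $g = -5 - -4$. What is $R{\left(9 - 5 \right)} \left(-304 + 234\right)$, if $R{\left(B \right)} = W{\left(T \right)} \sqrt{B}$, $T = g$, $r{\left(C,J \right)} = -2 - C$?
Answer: $140$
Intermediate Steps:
$g = -1$ ($g = -5 + 4 = -1$)
$T = -1$
$W{\left(U \right)} = -2 - U$ ($W{\left(U \right)} = 4 \cdot 0 - \left(2 + U\right) = 0 - \left(2 + U\right) = -2 - U$)
$R{\left(B \right)} = - \sqrt{B}$ ($R{\left(B \right)} = \left(-2 - -1\right) \sqrt{B} = \left(-2 + 1\right) \sqrt{B} = - \sqrt{B}$)
$R{\left(9 - 5 \right)} \left(-304 + 234\right) = - \sqrt{9 - 5} \left(-304 + 234\right) = - \sqrt{4} \left(-70\right) = \left(-1\right) 2 \left(-70\right) = \left(-2\right) \left(-70\right) = 140$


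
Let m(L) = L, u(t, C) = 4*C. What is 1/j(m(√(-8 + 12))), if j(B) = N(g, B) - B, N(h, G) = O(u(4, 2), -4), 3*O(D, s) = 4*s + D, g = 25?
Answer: -3/14 ≈ -0.21429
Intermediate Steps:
O(D, s) = D/3 + 4*s/3 (O(D, s) = (4*s + D)/3 = (D + 4*s)/3 = D/3 + 4*s/3)
N(h, G) = -8/3 (N(h, G) = (4*2)/3 + (4/3)*(-4) = (⅓)*8 - 16/3 = 8/3 - 16/3 = -8/3)
j(B) = -8/3 - B
1/j(m(√(-8 + 12))) = 1/(-8/3 - √(-8 + 12)) = 1/(-8/3 - √4) = 1/(-8/3 - 1*2) = 1/(-8/3 - 2) = 1/(-14/3) = -3/14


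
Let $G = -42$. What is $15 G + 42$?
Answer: $-588$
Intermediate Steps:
$15 G + 42 = 15 \left(-42\right) + 42 = -630 + 42 = -588$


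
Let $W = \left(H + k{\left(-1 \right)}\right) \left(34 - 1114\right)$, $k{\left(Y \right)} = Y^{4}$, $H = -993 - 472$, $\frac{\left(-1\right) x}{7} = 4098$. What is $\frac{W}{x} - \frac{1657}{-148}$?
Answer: $- \frac{31078843}{707588} \approx -43.922$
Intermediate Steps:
$x = -28686$ ($x = \left(-7\right) 4098 = -28686$)
$H = -1465$ ($H = -993 - 472 = -1465$)
$W = 1581120$ ($W = \left(-1465 + \left(-1\right)^{4}\right) \left(34 - 1114\right) = \left(-1465 + 1\right) \left(-1080\right) = \left(-1464\right) \left(-1080\right) = 1581120$)
$\frac{W}{x} - \frac{1657}{-148} = \frac{1581120}{-28686} - \frac{1657}{-148} = 1581120 \left(- \frac{1}{28686}\right) - - \frac{1657}{148} = - \frac{263520}{4781} + \frac{1657}{148} = - \frac{31078843}{707588}$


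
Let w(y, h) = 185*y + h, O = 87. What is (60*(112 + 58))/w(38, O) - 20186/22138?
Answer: 41071919/78778073 ≈ 0.52136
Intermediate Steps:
w(y, h) = h + 185*y
(60*(112 + 58))/w(38, O) - 20186/22138 = (60*(112 + 58))/(87 + 185*38) - 20186/22138 = (60*170)/(87 + 7030) - 20186*1/22138 = 10200/7117 - 10093/11069 = 41071919/78778073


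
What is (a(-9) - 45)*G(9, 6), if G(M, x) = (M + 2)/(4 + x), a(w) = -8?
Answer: -583/10 ≈ -58.300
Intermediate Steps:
G(M, x) = (2 + M)/(4 + x)
(a(-9) - 45)*G(9, 6) = (-8 - 45)*((2 + 9)/(4 + 6)) = -53*11/10 = -583/10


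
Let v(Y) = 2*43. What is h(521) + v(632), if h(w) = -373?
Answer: -287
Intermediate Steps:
v(Y) = 86
h(521) + v(632) = -373 + 86 = -287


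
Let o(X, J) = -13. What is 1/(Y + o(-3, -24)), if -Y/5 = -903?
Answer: 1/4502 ≈ 0.00022212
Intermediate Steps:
Y = 4515 (Y = -5*(-903) = 4515)
1/(Y + o(-3, -24)) = 1/(4515 - 13) = 1/4502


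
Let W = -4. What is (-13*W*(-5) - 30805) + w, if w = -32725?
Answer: -63790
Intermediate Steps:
(-13*W*(-5) - 30805) + w = (-13*(-4)*(-5) - 30805) - 32725 = (52*(-5) - 30805) - 32725 = (-260 - 30805) - 32725 = -31065 - 32725 = -63790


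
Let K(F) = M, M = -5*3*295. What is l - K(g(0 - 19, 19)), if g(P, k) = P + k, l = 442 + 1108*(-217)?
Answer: -235569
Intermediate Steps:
l = -239994 (l = 442 - 240436 = -239994)
M = -4425 (M = -15*295 = -4425)
K(F) = -4425
l - K(g(0 - 19, 19)) = -239994 - 1*(-4425) = -239994 + 4425 = -235569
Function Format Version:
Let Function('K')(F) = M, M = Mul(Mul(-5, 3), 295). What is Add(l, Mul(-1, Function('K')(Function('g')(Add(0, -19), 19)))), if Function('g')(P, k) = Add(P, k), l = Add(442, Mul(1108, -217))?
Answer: -235569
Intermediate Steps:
l = -239994 (l = Add(442, -240436) = -239994)
M = -4425 (M = Mul(-15, 295) = -4425)
Function('K')(F) = -4425
Add(l, Mul(-1, Function('K')(Function('g')(Add(0, -19), 19)))) = Add(-239994, Mul(-1, -4425)) = Add(-239994, 4425) = -235569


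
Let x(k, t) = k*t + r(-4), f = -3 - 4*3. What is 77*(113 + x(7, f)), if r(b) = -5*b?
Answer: 2156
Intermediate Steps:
f = -15 (f = -3 - 12 = -15)
x(k, t) = 20 + k*t (x(k, t) = k*t - 5*(-4) = k*t + 20 = 20 + k*t)
77*(113 + x(7, f)) = 77*(113 + (20 + 7*(-15))) = 77*(113 + (20 - 105)) = 77*(113 - 85) = 77*28 = 2156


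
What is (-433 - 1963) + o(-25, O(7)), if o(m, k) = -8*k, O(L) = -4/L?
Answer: -16740/7 ≈ -2391.4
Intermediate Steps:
(-433 - 1963) + o(-25, O(7)) = (-433 - 1963) - (-32)/7 = -2396 - (-32)/7 = -2396 - 8*(-4/7) = -2396 + 32/7 = -16740/7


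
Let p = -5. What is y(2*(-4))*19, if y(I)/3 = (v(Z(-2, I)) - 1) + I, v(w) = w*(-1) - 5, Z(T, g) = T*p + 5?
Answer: -1653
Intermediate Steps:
Z(T, g) = 5 - 5*T (Z(T, g) = T*(-5) + 5 = -5*T + 5 = 5 - 5*T)
v(w) = -5 - w (v(w) = -w - 5 = -5 - w)
y(I) = -63 + 3*I (y(I) = 3*(((-5 - (5 - 5*(-2))) - 1) + I) = 3*(((-5 - (5 + 10)) - 1) + I) = 3*(((-5 - 1*15) - 1) + I) = 3*(((-5 - 15) - 1) + I) = 3*((-20 - 1) + I) = 3*(-21 + I) = -63 + 3*I)
y(2*(-4))*19 = (-63 + 3*(2*(-4)))*19 = (-63 + 3*(-8))*19 = (-63 - 24)*19 = -87*19 = -1653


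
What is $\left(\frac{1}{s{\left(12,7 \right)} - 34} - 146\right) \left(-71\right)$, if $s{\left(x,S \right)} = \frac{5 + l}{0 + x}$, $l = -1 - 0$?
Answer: $\frac{1047179}{101} \approx 10368.0$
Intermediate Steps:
$l = -1$ ($l = -1 + 0 = -1$)
$s{\left(x,S \right)} = \frac{4}{x}$ ($s{\left(x,S \right)} = \frac{5 - 1}{0 + x} = \frac{4}{x}$)
$\left(\frac{1}{s{\left(12,7 \right)} - 34} - 146\right) \left(-71\right) = \left(\frac{1}{\frac{4}{12} - 34} - 146\right) \left(-71\right) = \left(\frac{1}{4 \cdot \frac{1}{12} - 34} - 146\right) \left(-71\right) = \left(\frac{1}{\frac{1}{3} - 34} - 146\right) \left(-71\right) = \left(\frac{1}{- \frac{101}{3}} - 146\right) \left(-71\right) = \left(- \frac{3}{101} - 146\right) \left(-71\right) = \left(- \frac{14749}{101}\right) \left(-71\right) = \frac{1047179}{101}$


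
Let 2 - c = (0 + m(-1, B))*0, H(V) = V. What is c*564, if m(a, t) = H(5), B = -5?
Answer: 1128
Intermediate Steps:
m(a, t) = 5
c = 2 (c = 2 - (0 + 5)*0 = 2 - 5*0 = 2 - 1*0 = 2 + 0 = 2)
c*564 = 2*564 = 1128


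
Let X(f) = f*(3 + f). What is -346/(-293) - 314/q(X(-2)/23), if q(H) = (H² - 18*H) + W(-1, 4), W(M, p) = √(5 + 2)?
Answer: 40930921654/371132259 - 87870074*√7/1266663 ≈ -73.253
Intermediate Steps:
W(M, p) = √7
q(H) = √7 + H² - 18*H (q(H) = (H² - 18*H) + √7 = √7 + H² - 18*H)
-346/(-293) - 314/q(X(-2)/23) = -346/(-293) - 314/(√7 + (-2*(3 - 2)/23)² - 18*(-2*(3 - 2))/23) = -346*(-1/293) - 314/(√7 + (-2*1*(1/23))² - 18*(-2*1)/23) = 346/293 - 314/(√7 + (-2*1/23)² - (-36)/23) = 346/293 - 314/(√7 + (-2/23)² - 18*(-2/23)) = 346/293 - 314/(√7 + 4/529 + 36/23) = 346/293 - 314/(832/529 + √7)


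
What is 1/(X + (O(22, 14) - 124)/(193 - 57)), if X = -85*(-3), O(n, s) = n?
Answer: 4/1017 ≈ 0.0039331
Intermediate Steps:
X = 255
1/(X + (O(22, 14) - 124)/(193 - 57)) = 1/(255 + (22 - 124)/(193 - 57)) = 1/(255 - 102/136) = 1/(255 - 102*1/136) = 1/(255 - ¾) = 1/(1017/4) = 4/1017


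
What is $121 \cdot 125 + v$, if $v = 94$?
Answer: $15219$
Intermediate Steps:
$121 \cdot 125 + v = 121 \cdot 125 + 94 = 15125 + 94 = 15219$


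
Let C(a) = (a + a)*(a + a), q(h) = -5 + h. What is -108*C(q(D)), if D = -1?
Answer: -15552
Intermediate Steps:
C(a) = 4*a² (C(a) = (2*a)*(2*a) = 4*a²)
-108*C(q(D)) = -432*(-5 - 1)² = -432*(-6)² = -432*36 = -108*144 = -15552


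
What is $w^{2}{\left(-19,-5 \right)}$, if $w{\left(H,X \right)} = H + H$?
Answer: $1444$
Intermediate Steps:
$w{\left(H,X \right)} = 2 H$
$w^{2}{\left(-19,-5 \right)} = \left(2 \left(-19\right)\right)^{2} = \left(-38\right)^{2} = 1444$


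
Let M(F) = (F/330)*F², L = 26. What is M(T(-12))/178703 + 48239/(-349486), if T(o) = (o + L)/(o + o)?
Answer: -7165783992023/51915278574720 ≈ -0.13803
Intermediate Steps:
T(o) = (26 + o)/(2*o) (T(o) = (o + 26)/(o + o) = (26 + o)/((2*o)) = (26 + o)*(1/(2*o)) = (26 + o)/(2*o))
M(F) = F³/330 (M(F) = (F*(1/330))*F² = (F/330)*F² = F³/330)
M(T(-12))/178703 + 48239/(-349486) = (((½)*(26 - 12)/(-12))³/330)/178703 + 48239/(-349486) = (((½)*(-1/12)*14)³/330)*(1/178703) + 48239*(-1/349486) = ((-7/12)³/330)*(1/178703) - 48239/349486 = ((1/330)*(-343/1728))*(1/178703) - 48239/349486 = -343/570240*1/178703 - 48239/349486 = -1/297095040 - 48239/349486 = -7165783992023/51915278574720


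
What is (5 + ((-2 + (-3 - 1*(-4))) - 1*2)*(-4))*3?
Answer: 51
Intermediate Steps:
(5 + ((-2 + (-3 - 1*(-4))) - 1*2)*(-4))*3 = (5 + ((-2 + (-3 + 4)) - 2)*(-4))*3 = (5 + ((-2 + 1) - 2)*(-4))*3 = (5 + (-1 - 2)*(-4))*3 = (5 - 3*(-4))*3 = (5 + 12)*3 = 17*3 = 51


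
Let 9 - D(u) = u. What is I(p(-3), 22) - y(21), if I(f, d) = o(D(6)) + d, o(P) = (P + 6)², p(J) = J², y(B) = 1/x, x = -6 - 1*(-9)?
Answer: 308/3 ≈ 102.67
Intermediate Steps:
x = 3 (x = -6 + 9 = 3)
y(B) = ⅓ (y(B) = 1/3 = ⅓)
D(u) = 9 - u
o(P) = (6 + P)²
I(f, d) = 81 + d (I(f, d) = (6 + (9 - 1*6))² + d = (6 + (9 - 6))² + d = (6 + 3)² + d = 9² + d = 81 + d)
I(p(-3), 22) - y(21) = (81 + 22) - 1*⅓ = 103 - ⅓ = 308/3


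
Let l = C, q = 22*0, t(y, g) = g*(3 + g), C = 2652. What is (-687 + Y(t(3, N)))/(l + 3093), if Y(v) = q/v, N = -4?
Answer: -229/1915 ≈ -0.11958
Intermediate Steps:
q = 0
l = 2652
Y(v) = 0 (Y(v) = 0/v = 0)
(-687 + Y(t(3, N)))/(l + 3093) = (-687 + 0)/(2652 + 3093) = -687/5745 = -687*1/5745 = -229/1915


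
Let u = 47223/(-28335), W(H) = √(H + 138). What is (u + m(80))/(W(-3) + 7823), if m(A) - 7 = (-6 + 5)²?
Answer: 467964037/578026387330 - 179457*√15/578026387330 ≈ 0.00080839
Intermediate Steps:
m(A) = 8 (m(A) = 7 + (-6 + 5)² = 7 + (-1)² = 7 + 1 = 8)
W(H) = √(138 + H)
u = -15741/9445 (u = 47223*(-1/28335) = -15741/9445 ≈ -1.6666)
(u + m(80))/(W(-3) + 7823) = (-15741/9445 + 8)/(√(138 - 3) + 7823) = 59819/(9445*(√135 + 7823)) = 59819/(9445*(3*√15 + 7823)) = 59819/(9445*(7823 + 3*√15))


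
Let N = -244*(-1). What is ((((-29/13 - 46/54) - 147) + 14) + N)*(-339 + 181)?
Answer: -5984882/351 ≈ -17051.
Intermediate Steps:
N = 244
((((-29/13 - 46/54) - 147) + 14) + N)*(-339 + 181) = ((((-29/13 - 46/54) - 147) + 14) + 244)*(-339 + 181) = ((((-29*1/13 - 46*1/54) - 147) + 14) + 244)*(-158) = ((((-29/13 - 23/27) - 147) + 14) + 244)*(-158) = (((-1082/351 - 147) + 14) + 244)*(-158) = ((-52679/351 + 14) + 244)*(-158) = (-47765/351 + 244)*(-158) = (37879/351)*(-158) = -5984882/351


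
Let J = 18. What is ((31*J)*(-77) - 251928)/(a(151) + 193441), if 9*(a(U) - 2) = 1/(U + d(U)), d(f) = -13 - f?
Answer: -17251299/11316415 ≈ -1.5244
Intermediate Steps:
a(U) = 233/117 (a(U) = 2 + 1/(9*(U + (-13 - U))) = 2 + (⅑)/(-13) = 2 + (⅑)*(-1/13) = 2 - 1/117 = 233/117)
((31*J)*(-77) - 251928)/(a(151) + 193441) = ((31*18)*(-77) - 251928)/(233/117 + 193441) = (558*(-77) - 251928)/(22632830/117) = (-42966 - 251928)*(117/22632830) = -294894*117/22632830 = -17251299/11316415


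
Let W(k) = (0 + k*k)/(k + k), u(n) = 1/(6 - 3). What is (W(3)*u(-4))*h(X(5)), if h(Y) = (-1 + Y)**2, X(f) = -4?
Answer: 25/2 ≈ 12.500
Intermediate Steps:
u(n) = 1/3
W(k) = k/2 (W(k) = (0 + k**2)/((2*k)) = k**2*(1/(2*k)) = k/2)
(W(3)*u(-4))*h(X(5)) = (((1/2)*3)*(1/3))*(-1 - 4)**2 = ((3/2)*(1/3))*(-5)**2 = (1/2)*25 = 25/2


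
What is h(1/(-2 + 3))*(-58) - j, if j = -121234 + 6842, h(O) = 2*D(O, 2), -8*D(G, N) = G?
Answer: 228813/2 ≈ 1.1441e+5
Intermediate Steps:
D(G, N) = -G/8
h(O) = -O/4 (h(O) = 2*(-O/8) = -O/4)
j = -114392
h(1/(-2 + 3))*(-58) - j = -1/(4*(-2 + 3))*(-58) - 1*(-114392) = -¼/1*(-58) + 114392 = -¼*1*(-58) + 114392 = -¼*(-58) + 114392 = 29/2 + 114392 = 228813/2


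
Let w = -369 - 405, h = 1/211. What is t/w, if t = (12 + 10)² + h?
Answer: -2375/3798 ≈ -0.62533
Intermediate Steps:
h = 1/211 ≈ 0.0047393
t = 102125/211 (t = (12 + 10)² + 1/211 = 22² + 1/211 = 484 + 1/211 = 102125/211 ≈ 484.00)
w = -774
t/w = (102125/211)/(-774) = (102125/211)*(-1/774) = -2375/3798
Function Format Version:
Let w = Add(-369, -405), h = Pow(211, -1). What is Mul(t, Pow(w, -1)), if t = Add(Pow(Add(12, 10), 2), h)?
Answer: Rational(-2375, 3798) ≈ -0.62533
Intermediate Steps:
h = Rational(1, 211) ≈ 0.0047393
t = Rational(102125, 211) (t = Add(Pow(Add(12, 10), 2), Rational(1, 211)) = Add(Pow(22, 2), Rational(1, 211)) = Add(484, Rational(1, 211)) = Rational(102125, 211) ≈ 484.00)
w = -774
Mul(t, Pow(w, -1)) = Mul(Rational(102125, 211), Pow(-774, -1)) = Mul(Rational(102125, 211), Rational(-1, 774)) = Rational(-2375, 3798)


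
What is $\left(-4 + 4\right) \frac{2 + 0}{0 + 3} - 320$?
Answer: $-320$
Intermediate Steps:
$\left(-4 + 4\right) \frac{2 + 0}{0 + 3} - 320 = 0 \cdot \frac{2}{3} - 320 = 0 - 320 = -320$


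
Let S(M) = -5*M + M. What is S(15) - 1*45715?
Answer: -45775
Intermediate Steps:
S(M) = -4*M
S(15) - 1*45715 = -4*15 - 1*45715 = -60 - 45715 = -45775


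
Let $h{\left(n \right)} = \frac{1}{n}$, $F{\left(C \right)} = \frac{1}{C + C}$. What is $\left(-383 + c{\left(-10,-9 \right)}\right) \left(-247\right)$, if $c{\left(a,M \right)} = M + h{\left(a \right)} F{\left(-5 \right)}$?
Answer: $\frac{9682153}{100} \approx 96822.0$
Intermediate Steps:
$F{\left(C \right)} = \frac{1}{2 C}$
$c{\left(a,M \right)} = M - \frac{1}{10 a}$ ($c{\left(a,M \right)} = M + \frac{\frac{1}{2} \frac{1}{-5}}{a} = M + \frac{\frac{1}{2} \left(- \frac{1}{5}\right)}{a} = M + \frac{1}{a} \left(- \frac{1}{10}\right) = M - \frac{1}{10 a}$)
$\left(-383 + c{\left(-10,-9 \right)}\right) \left(-247\right) = \left(-383 - \left(9 + \frac{1}{10 \left(-10\right)}\right)\right) \left(-247\right) = \left(-383 - \frac{899}{100}\right) \left(-247\right) = \left(- \frac{39199}{100}\right) \left(-247\right) = \frac{9682153}{100}$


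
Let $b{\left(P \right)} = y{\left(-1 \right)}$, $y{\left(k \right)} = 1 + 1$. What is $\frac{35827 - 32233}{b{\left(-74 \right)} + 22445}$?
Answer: $\frac{3594}{22447} \approx 0.16011$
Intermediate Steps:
$y{\left(k \right)} = 2$
$b{\left(P \right)} = 2$
$\frac{35827 - 32233}{b{\left(-74 \right)} + 22445} = \frac{35827 - 32233}{2 + 22445} = \frac{3594}{22447}$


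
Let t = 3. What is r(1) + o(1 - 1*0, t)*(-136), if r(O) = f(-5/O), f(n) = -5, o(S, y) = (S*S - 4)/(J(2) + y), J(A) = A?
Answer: 383/5 ≈ 76.600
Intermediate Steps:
o(S, y) = (-4 + S**2)/(2 + y) (o(S, y) = (S*S - 4)/(2 + y) = (S**2 - 4)/(2 + y) = (-4 + S**2)/(2 + y))
r(O) = -5
r(1) + o(1 - 1*0, t)*(-136) = -5 + ((-4 + (1 - 1*0)**2)/(2 + 3))*(-136) = -5 + ((-4 + (1 + 0)**2)/5)*(-136) = -5 + ((-4 + 1**2)/5)*(-136) = -5 + ((-4 + 1)/5)*(-136) = -5 + ((1/5)*(-3))*(-136) = -5 - 3/5*(-136) = -5 + 408/5 = 383/5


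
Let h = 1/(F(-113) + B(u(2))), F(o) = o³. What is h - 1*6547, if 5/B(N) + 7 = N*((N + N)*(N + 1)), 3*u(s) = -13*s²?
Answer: -2505071208829305/382628869492 ≈ -6547.0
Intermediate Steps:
u(s) = -13*s²/3 (u(s) = (-13*s²)/3 = -13*s²/3)
B(N) = 5/(-7 + 2*N²*(1 + N)) (B(N) = 5/(-7 + N*((N + N)*(N + 1))) = 5/(-7 + N*((2*N)*(1 + N))) = 5/(-7 + N*(2*N*(1 + N))) = 5/(-7 + 2*N²*(1 + N)))
h = -265181/382628869492 (h = 1/((-113)³ + 5/(-7 + 2*(-13/3*2²)² + 2*(-13/3*2²)³)) = 1/(-1442897 + 5/(-7 + 2*(-13/3*4)² + 2*(-13/3*4)³)) = 1/(-1442897 + 5/(-7 + 2*(-52/3)² + 2*(-52/3)³)) = 1/(-1442897 + 5/(-7 + 2*(2704/9) + 2*(-140608/27))) = 1/(-1442897 + 5/(-7 + 5408/9 - 281216/27)) = 1/(-1442897 + 5/(-265181/27)) = 1/(-1442897 + 5*(-27/265181)) = 1/(-1442897 - 135/265181) = 1/(-382628869492/265181) = -265181/382628869492 ≈ -6.9305e-7)
h - 1*6547 = -265181/382628869492 - 1*6547 = -265181/382628869492 - 6547 = -2505071208829305/382628869492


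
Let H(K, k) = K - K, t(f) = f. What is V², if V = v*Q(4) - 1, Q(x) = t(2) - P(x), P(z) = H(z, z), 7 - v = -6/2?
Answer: 361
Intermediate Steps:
H(K, k) = 0
v = 10 (v = 7 - (-6)/2 = 7 - 1*(-3) = 7 + 3 = 10)
P(z) = 0
Q(x) = 2 (Q(x) = 2 - 1*0 = 2 + 0 = 2)
V = 19 (V = 10*2 - 1 = 20 - 1 = 19)
V² = 19² = 361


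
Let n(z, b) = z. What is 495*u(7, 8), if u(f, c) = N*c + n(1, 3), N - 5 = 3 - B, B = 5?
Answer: 12375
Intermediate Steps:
N = 3 (N = 5 + (3 - 1*5) = 5 + (3 - 5) = 5 - 2 = 3)
u(f, c) = 1 + 3*c (u(f, c) = 3*c + 1 = 1 + 3*c)
495*u(7, 8) = 495*(1 + 3*8) = 495*(1 + 24) = 495*25 = 12375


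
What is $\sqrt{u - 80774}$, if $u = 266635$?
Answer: $29 \sqrt{221} \approx 431.12$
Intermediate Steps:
$\sqrt{u - 80774} = \sqrt{266635 - 80774} = \sqrt{185861} = 29 \sqrt{221}$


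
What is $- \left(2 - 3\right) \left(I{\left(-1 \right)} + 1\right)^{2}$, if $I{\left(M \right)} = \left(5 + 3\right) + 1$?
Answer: $100$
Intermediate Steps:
$I{\left(M \right)} = 9$ ($I{\left(M \right)} = 8 + 1 = 9$)
$- \left(2 - 3\right) \left(I{\left(-1 \right)} + 1\right)^{2} = - \left(2 - 3\right) \left(9 + 1\right)^{2} = - \left(-1\right) 10^{2} = - \left(-1\right) 100 = \left(-1\right) \left(-100\right) = 100$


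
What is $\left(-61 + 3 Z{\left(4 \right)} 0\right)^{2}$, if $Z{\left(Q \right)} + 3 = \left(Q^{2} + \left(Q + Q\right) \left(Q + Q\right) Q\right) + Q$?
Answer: $3721$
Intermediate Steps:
$Z{\left(Q \right)} = -3 + Q + Q^{2} + 4 Q^{3}$ ($Z{\left(Q \right)} = -3 + \left(\left(Q^{2} + \left(Q + Q\right) \left(Q + Q\right) Q\right) + Q\right) = -3 + \left(\left(Q^{2} + 2 Q 2 Q Q\right) + Q\right) = -3 + \left(\left(Q^{2} + 4 Q^{2} Q\right) + Q\right) = -3 + \left(\left(Q^{2} + 4 Q^{3}\right) + Q\right) = -3 + \left(Q + Q^{2} + 4 Q^{3}\right) = -3 + Q + Q^{2} + 4 Q^{3}$)
$\left(-61 + 3 Z{\left(4 \right)} 0\right)^{2} = \left(-61 + 3 \left(-3 + 4 + 4^{2} + 4 \cdot 4^{3}\right) 0\right)^{2} = \left(-61 + 3 \left(-3 + 4 + 16 + 4 \cdot 64\right) 0\right)^{2} = \left(-61 + 3 \left(-3 + 4 + 16 + 256\right) 0\right)^{2} = \left(-61 + 3 \cdot 273 \cdot 0\right)^{2} = \left(-61 + 819 \cdot 0\right)^{2} = \left(-61 + 0\right)^{2} = \left(-61\right)^{2} = 3721$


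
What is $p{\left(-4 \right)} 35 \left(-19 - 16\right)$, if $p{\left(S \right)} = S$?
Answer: $4900$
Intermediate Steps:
$p{\left(-4 \right)} 35 \left(-19 - 16\right) = \left(-4\right) 35 \left(-19 - 16\right) = - 140 \left(-19 - 16\right) = \left(-140\right) \left(-35\right) = 4900$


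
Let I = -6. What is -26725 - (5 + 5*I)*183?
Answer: -22150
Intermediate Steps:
-26725 - (5 + 5*I)*183 = -26725 - (5 + 5*(-6))*183 = -26725 - (5 - 30)*183 = -26725 - (-25)*183 = -26725 - 1*(-4575) = -26725 + 4575 = -22150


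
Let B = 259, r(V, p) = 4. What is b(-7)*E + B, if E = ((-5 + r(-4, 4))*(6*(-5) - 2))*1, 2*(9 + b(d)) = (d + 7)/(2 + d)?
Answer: -29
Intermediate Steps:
b(d) = -9 + (7 + d)/(2*(2 + d)) (b(d) = -9 + ((d + 7)/(2 + d))/2 = -9 + ((7 + d)/(2 + d))/2 = -9 + (7 + d)/(2*(2 + d)))
E = 32 (E = ((-5 + 4)*(6*(-5) - 2))*1 = -(-30 - 2)*1 = -1*(-32)*1 = 32*1 = 32)
b(-7)*E + B = ((-29 - 17*(-7))/(2*(2 - 7)))*32 + 259 = ((1/2)*(-29 + 119)/(-5))*32 + 259 = ((1/2)*(-1/5)*90)*32 + 259 = -9*32 + 259 = -288 + 259 = -29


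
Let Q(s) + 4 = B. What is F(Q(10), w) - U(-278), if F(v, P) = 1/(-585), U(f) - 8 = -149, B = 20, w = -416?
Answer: 82484/585 ≈ 141.00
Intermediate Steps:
Q(s) = 16 (Q(s) = -4 + 20 = 16)
U(f) = -141 (U(f) = 8 - 149 = -141)
F(v, P) = -1/585
F(Q(10), w) - U(-278) = -1/585 - 1*(-141) = -1/585 + 141 = 82484/585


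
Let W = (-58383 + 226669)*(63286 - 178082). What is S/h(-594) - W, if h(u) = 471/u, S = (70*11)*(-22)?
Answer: 3033017220112/157 ≈ 1.9319e+10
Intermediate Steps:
S = -16940 (S = 770*(-22) = -16940)
W = -19318559656 (W = 168286*(-114796) = -19318559656)
S/h(-594) - W = -16940/(471/(-594)) - 1*(-19318559656) = -16940/(471*(-1/594)) + 19318559656 = -16940/(-157/198) + 19318559656 = -16940*(-198/157) + 19318559656 = 3354120/157 + 19318559656 = 3033017220112/157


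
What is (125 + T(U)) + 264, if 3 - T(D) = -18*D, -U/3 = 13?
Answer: -310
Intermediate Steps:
U = -39 (U = -3*13 = -39)
T(D) = 3 + 18*D (T(D) = 3 - (-18)*D = 3 + 18*D)
(125 + T(U)) + 264 = (125 + (3 + 18*(-39))) + 264 = (125 + (3 - 702)) + 264 = (125 - 699) + 264 = -574 + 264 = -310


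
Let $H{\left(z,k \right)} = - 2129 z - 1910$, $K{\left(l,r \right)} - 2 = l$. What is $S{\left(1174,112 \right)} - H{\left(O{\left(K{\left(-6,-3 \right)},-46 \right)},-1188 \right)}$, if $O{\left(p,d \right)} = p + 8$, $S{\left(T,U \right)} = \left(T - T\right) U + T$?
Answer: $11600$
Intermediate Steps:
$K{\left(l,r \right)} = 2 + l$
$S{\left(T,U \right)} = T$ ($S{\left(T,U \right)} = 0 U + T = 0 + T = T$)
$O{\left(p,d \right)} = 8 + p$
$H{\left(z,k \right)} = -1910 - 2129 z$
$S{\left(1174,112 \right)} - H{\left(O{\left(K{\left(-6,-3 \right)},-46 \right)},-1188 \right)} = 1174 - \left(-1910 - 2129 \left(8 + \left(2 - 6\right)\right)\right) = 1174 - \left(-1910 - 2129 \left(8 - 4\right)\right) = 1174 - \left(-1910 - 8516\right) = 1174 - -10426 = 1174 + 10426 = 11600$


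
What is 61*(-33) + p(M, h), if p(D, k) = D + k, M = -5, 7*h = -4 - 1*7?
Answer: -14137/7 ≈ -2019.6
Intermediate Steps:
h = -11/7 (h = (-4 - 1*7)/7 = (-4 - 7)/7 = (⅐)*(-11) = -11/7 ≈ -1.5714)
61*(-33) + p(M, h) = 61*(-33) + (-5 - 11/7) = -2013 - 46/7 = -14137/7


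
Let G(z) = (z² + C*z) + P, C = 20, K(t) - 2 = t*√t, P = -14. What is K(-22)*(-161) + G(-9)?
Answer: -435 + 3542*I*√22 ≈ -435.0 + 16613.0*I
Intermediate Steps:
K(t) = 2 + t^(3/2) (K(t) = 2 + t*√t = 2 + t^(3/2))
G(z) = -14 + z² + 20*z (G(z) = (z² + 20*z) - 14 = -14 + z² + 20*z)
K(-22)*(-161) + G(-9) = (2 + (-22)^(3/2))*(-161) + (-14 + (-9)² + 20*(-9)) = (2 - 22*I*√22)*(-161) + (-14 + 81 - 180) = (-322 + 3542*I*√22) - 113 = -435 + 3542*I*√22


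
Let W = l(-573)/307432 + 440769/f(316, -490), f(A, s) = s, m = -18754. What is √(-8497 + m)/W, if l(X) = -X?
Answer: -10760120*I*√27251/9679015317 ≈ -0.18352*I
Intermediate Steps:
W = -9679015317/10760120 (W = -1*(-573)/307432 + 440769/(-490) = 573*(1/307432) + 440769*(-1/490) = 573/307432 - 62967/70 = -9679015317/10760120 ≈ -899.53)
√(-8497 + m)/W = √(-8497 - 18754)/(-9679015317/10760120) = √(-27251)*(-10760120/9679015317) = (I*√27251)*(-10760120/9679015317) = -10760120*I*√27251/9679015317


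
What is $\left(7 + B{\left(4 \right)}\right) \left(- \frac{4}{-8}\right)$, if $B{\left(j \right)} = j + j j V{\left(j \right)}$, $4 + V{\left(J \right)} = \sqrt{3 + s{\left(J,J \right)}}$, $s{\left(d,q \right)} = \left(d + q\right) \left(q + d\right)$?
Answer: $- \frac{53}{2} + 8 \sqrt{67} \approx 38.983$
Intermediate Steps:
$s{\left(d,q \right)} = \left(d + q\right)^{2}$ ($s{\left(d,q \right)} = \left(d + q\right) \left(d + q\right) = \left(d + q\right)^{2}$)
$V{\left(J \right)} = -4 + \sqrt{3 + 4 J^{2}}$ ($V{\left(J \right)} = -4 + \sqrt{3 + \left(J + J\right)^{2}} = -4 + \sqrt{3 + \left(2 J\right)^{2}} = -4 + \sqrt{3 + 4 J^{2}}$)
$B{\left(j \right)} = j + j^{2} \left(-4 + \sqrt{3 + 4 j^{2}}\right)$ ($B{\left(j \right)} = j + j j \left(-4 + \sqrt{3 + 4 j^{2}}\right) = j + j^{2} \left(-4 + \sqrt{3 + 4 j^{2}}\right)$)
$\left(7 + B{\left(4 \right)}\right) \left(- \frac{4}{-8}\right) = \left(7 + 4 \left(1 + 4 \left(-4 + \sqrt{3 + 4 \cdot 4^{2}}\right)\right)\right) \left(- \frac{4}{-8}\right) = \left(7 + 4 \left(1 + 4 \left(-4 + \sqrt{3 + 4 \cdot 16}\right)\right)\right) \left(\left(-4\right) \left(- \frac{1}{8}\right)\right) = \left(7 + 4 \left(1 + 4 \left(-4 + \sqrt{3 + 64}\right)\right)\right) \frac{1}{2} = \left(7 + 4 \left(1 + 4 \left(-4 + \sqrt{67}\right)\right)\right) \frac{1}{2} = \left(7 + 4 \left(1 - \left(16 - 4 \sqrt{67}\right)\right)\right) \frac{1}{2} = \left(7 + 4 \left(-15 + 4 \sqrt{67}\right)\right) \frac{1}{2} = \left(7 - \left(60 - 16 \sqrt{67}\right)\right) \frac{1}{2} = \left(-53 + 16 \sqrt{67}\right) \frac{1}{2} = - \frac{53}{2} + 8 \sqrt{67}$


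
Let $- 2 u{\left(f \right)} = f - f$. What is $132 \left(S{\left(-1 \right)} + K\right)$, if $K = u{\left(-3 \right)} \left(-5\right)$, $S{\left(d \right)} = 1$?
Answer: $132$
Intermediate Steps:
$u{\left(f \right)} = 0$ ($u{\left(f \right)} = - \frac{f - f}{2} = \left(- \frac{1}{2}\right) 0 = 0$)
$K = 0$ ($K = 0 \left(-5\right) = 0$)
$132 \left(S{\left(-1 \right)} + K\right) = 132 \left(1 + 0\right) = 132 \cdot 1 = 132$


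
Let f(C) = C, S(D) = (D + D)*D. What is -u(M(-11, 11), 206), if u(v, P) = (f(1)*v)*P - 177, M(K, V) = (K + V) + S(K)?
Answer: -49675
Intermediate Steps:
S(D) = 2*D² (S(D) = (2*D)*D = 2*D²)
M(K, V) = K + V + 2*K² (M(K, V) = (K + V) + 2*K² = K + V + 2*K²)
u(v, P) = -177 + P*v (u(v, P) = (1*v)*P - 177 = v*P - 177 = P*v - 177 = -177 + P*v)
-u(M(-11, 11), 206) = -(-177 + 206*(-11 + 11 + 2*(-11)²)) = -(-177 + 206*(-11 + 11 + 2*121)) = -(-177 + 206*(-11 + 11 + 242)) = -(-177 + 206*242) = -(-177 + 49852) = -1*49675 = -49675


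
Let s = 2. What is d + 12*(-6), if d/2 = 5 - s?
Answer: -66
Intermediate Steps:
d = 6 (d = 2*(5 - 1*2) = 2*(5 - 2) = 2*3 = 6)
d + 12*(-6) = 6 + 12*(-6) = 6 - 72 = -66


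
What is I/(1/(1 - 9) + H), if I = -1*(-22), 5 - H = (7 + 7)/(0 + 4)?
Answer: 16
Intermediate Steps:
H = 3/2 (H = 5 - (7 + 7)/(0 + 4) = 5 - 14/4 = 5 - 1*7/2 = 5 - 7/2 = 3/2 ≈ 1.5000)
I = 22
I/(1/(1 - 9) + H) = 22/(1/(1 - 9) + 3/2) = 22/(1/(-8) + 3/2) = 22/(-⅛ + 3/2) = 22/(11/8) = (8/11)*22 = 16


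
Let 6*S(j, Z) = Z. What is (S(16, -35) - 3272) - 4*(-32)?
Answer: -18899/6 ≈ -3149.8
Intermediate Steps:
S(j, Z) = Z/6
(S(16, -35) - 3272) - 4*(-32) = ((⅙)*(-35) - 3272) - 4*(-32) = (-35/6 - 3272) + 128 = -19667/6 + 128 = -18899/6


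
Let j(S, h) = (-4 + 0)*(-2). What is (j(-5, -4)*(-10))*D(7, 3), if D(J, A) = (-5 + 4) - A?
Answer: 320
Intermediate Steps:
j(S, h) = 8 (j(S, h) = -4*(-2) = 8)
D(J, A) = -1 - A
(j(-5, -4)*(-10))*D(7, 3) = (8*(-10))*(-1 - 1*3) = -80*(-1 - 3) = -80*(-4) = 320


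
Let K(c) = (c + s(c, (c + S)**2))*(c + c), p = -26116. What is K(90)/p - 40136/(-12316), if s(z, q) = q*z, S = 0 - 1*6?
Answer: -87934925164/20102791 ≈ -4374.3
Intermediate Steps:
S = -6 (S = 0 - 6 = -6)
K(c) = 2*c*(c + c*(-6 + c)**2) (K(c) = (c + (c - 6)**2*c)*(c + c) = (c + (-6 + c)**2*c)*(2*c) = (c + c*(-6 + c)**2)*(2*c) = 2*c*(c + c*(-6 + c)**2))
K(90)/p - 40136/(-12316) = (2*90**2*(1 + (-6 + 90)**2))/(-26116) - 40136/(-12316) = (2*8100*(1 + 84**2))*(-1/26116) - 40136*(-1/12316) = (2*8100*(1 + 7056))*(-1/26116) + 10034/3079 = (2*8100*7057)*(-1/26116) + 10034/3079 = 114323400*(-1/26116) + 10034/3079 = -28580850/6529 + 10034/3079 = -87934925164/20102791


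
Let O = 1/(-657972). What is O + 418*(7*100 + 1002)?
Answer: 468104967791/657972 ≈ 7.1144e+5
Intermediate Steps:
O = -1/657972 ≈ -1.5198e-6
O + 418*(7*100 + 1002) = -1/657972 + 418*(7*100 + 1002) = -1/657972 + 418*(700 + 1002) = -1/657972 + 418*1702 = -1/657972 + 711436 = 468104967791/657972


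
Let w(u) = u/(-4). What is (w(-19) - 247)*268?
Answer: -64923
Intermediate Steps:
w(u) = -u/4 (w(u) = u*(-¼) = -u/4)
(w(-19) - 247)*268 = (-¼*(-19) - 247)*268 = (19/4 - 247)*268 = -969/4*268 = -64923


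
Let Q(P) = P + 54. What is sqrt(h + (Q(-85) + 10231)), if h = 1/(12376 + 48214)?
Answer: sqrt(37445710680590)/60590 ≈ 100.99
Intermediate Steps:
h = 1/60590 ≈ 1.6504e-5
Q(P) = 54 + P
sqrt(h + (Q(-85) + 10231)) = sqrt(1/60590 + ((54 - 85) + 10231)) = sqrt(1/60590 + (-31 + 10231)) = sqrt(1/60590 + 10200) = sqrt(618018001/60590) = sqrt(37445710680590)/60590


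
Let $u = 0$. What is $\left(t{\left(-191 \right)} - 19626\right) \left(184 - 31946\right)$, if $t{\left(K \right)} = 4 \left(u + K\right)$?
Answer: $647627180$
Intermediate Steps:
$t{\left(K \right)} = 4 K$ ($t{\left(K \right)} = 4 \left(0 + K\right) = 4 K$)
$\left(t{\left(-191 \right)} - 19626\right) \left(184 - 31946\right) = \left(4 \left(-191\right) - 19626\right) \left(184 - 31946\right) = \left(-764 - 19626\right) \left(-31762\right) = \left(-20390\right) \left(-31762\right) = 647627180$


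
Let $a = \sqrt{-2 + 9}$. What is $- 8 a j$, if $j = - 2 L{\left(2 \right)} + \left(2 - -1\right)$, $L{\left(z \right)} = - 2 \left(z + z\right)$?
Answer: $- 152 \sqrt{7} \approx -402.15$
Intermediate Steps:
$L{\left(z \right)} = - 4 z$ ($L{\left(z \right)} = - 2 \cdot 2 z = - 4 z$)
$j = 19$ ($j = - 2 \left(\left(-4\right) 2\right) + \left(2 - -1\right) = \left(-2\right) \left(-8\right) + \left(2 + 1\right) = 16 + 3 = 19$)
$a = \sqrt{7} \approx 2.6458$
$- 8 a j = - 8 \sqrt{7} \cdot 19 = - 152 \sqrt{7}$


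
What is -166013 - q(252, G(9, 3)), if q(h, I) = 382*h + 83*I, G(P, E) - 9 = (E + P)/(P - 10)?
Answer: -262028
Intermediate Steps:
G(P, E) = 9 + (E + P)/(-10 + P) (G(P, E) = 9 + (E + P)/(P - 10) = 9 + (E + P)/(-10 + P))
q(h, I) = 83*I + 382*h
-166013 - q(252, G(9, 3)) = -166013 - (83*((-90 + 3 + 10*9)/(-10 + 9)) + 382*252) = -166013 - (83*((-90 + 3 + 90)/(-1)) + 96264) = -166013 - (83*(-1*3) + 96264) = -166013 - (83*(-3) + 96264) = -166013 - (-249 + 96264) = -166013 - 1*96015 = -166013 - 96015 = -262028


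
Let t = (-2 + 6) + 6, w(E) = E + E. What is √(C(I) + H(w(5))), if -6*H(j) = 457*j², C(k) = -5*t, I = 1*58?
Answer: 10*I*√690/3 ≈ 87.559*I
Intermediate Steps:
I = 58
w(E) = 2*E
t = 10 (t = 4 + 6 = 10)
C(k) = -50 (C(k) = -5*10 = -50)
H(j) = -457*j²/6
√(C(I) + H(w(5))) = √(-50 - 457*(2*5)²/6) = √(-50 - 457/6*10²) = √(-50 - 457/6*100) = √(-50 - 22850/3) = √(-23000/3) = 10*I*√690/3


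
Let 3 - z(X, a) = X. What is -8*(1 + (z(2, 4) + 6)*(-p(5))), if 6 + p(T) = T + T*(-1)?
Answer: -344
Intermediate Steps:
p(T) = -6 (p(T) = -6 + (T + T*(-1)) = -6 + (T - T) = -6 + 0 = -6)
z(X, a) = 3 - X
-8*(1 + (z(2, 4) + 6)*(-p(5))) = -8*(1 + ((3 - 1*2) + 6)*(-1*(-6))) = -8*(1 + ((3 - 2) + 6)*6) = -8*(1 + (1 + 6)*6) = -8*(1 + 7*6) = -8*(1 + 42) = -8*43 = -344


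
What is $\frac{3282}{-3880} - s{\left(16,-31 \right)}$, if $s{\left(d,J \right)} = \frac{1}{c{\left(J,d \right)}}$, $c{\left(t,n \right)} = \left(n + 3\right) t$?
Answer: $- \frac{964609}{1142660} \approx -0.84418$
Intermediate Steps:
$c{\left(t,n \right)} = t \left(3 + n\right)$ ($c{\left(t,n \right)} = \left(3 + n\right) t = t \left(3 + n\right)$)
$s{\left(d,J \right)} = \frac{1}{J \left(3 + d\right)}$
$\frac{3282}{-3880} - s{\left(16,-31 \right)} = \frac{3282}{-3880} - \frac{1}{\left(-31\right) \left(3 + 16\right)} = 3282 \left(- \frac{1}{3880}\right) - - \frac{1}{31 \cdot 19} = - \frac{1641}{1940} - \left(- \frac{1}{31}\right) \frac{1}{19} = - \frac{1641}{1940} - - \frac{1}{589} = - \frac{1641}{1940} + \frac{1}{589} = - \frac{964609}{1142660}$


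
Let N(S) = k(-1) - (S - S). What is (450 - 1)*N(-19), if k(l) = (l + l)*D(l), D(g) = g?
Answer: 898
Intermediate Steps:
k(l) = 2*l**2 (k(l) = (l + l)*l = (2*l)*l = 2*l**2)
N(S) = 2 (N(S) = 2*(-1)**2 - (S - S) = 2*1 - 1*0 = 2 + 0 = 2)
(450 - 1)*N(-19) = (450 - 1)*2 = 449*2 = 898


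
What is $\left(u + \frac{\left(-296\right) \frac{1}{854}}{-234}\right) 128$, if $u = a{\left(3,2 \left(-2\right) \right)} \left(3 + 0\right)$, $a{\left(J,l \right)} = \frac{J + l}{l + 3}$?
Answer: $\frac{19193728}{49959} \approx 384.19$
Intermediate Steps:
$a{\left(J,l \right)} = \frac{J + l}{3 + l}$
$u = 3$ ($u = \frac{3 + 2 \left(-2\right)}{3 + 2 \left(-2\right)} \left(3 + 0\right) = \frac{3 - 4}{3 - 4} \cdot 3 = \frac{1}{-1} \left(-1\right) 3 = \left(-1\right) \left(-1\right) 3 = 1 \cdot 3 = 3$)
$\left(u + \frac{\left(-296\right) \frac{1}{854}}{-234}\right) 128 = \left(3 + \frac{\left(-296\right) \frac{1}{854}}{-234}\right) 128 = \left(3 + \left(-296\right) \frac{1}{854} \left(- \frac{1}{234}\right)\right) 128 = \left(3 - - \frac{74}{49959}\right) 128 = \left(3 + \frac{74}{49959}\right) 128 = \frac{149951}{49959} \cdot 128 = \frac{19193728}{49959}$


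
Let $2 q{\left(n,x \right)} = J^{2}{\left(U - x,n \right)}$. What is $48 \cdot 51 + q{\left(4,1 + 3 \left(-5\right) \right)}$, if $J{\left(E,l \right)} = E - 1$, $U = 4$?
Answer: $\frac{5185}{2} \approx 2592.5$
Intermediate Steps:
$J{\left(E,l \right)} = -1 + E$ ($J{\left(E,l \right)} = E - 1 = -1 + E$)
$q{\left(n,x \right)} = \frac{\left(3 - x\right)^{2}}{2}$ ($q{\left(n,x \right)} = \frac{\left(-1 - \left(-4 + x\right)\right)^{2}}{2} = \frac{\left(3 - x\right)^{2}}{2}$)
$48 \cdot 51 + q{\left(4,1 + 3 \left(-5\right) \right)} = 48 \cdot 51 + \frac{\left(-3 + \left(1 + 3 \left(-5\right)\right)\right)^{2}}{2} = 2448 + \frac{\left(-3 + \left(1 - 15\right)\right)^{2}}{2} = 2448 + \frac{\left(-3 - 14\right)^{2}}{2} = 2448 + \frac{\left(-17\right)^{2}}{2} = 2448 + \frac{1}{2} \cdot 289 = 2448 + \frac{289}{2} = \frac{5185}{2}$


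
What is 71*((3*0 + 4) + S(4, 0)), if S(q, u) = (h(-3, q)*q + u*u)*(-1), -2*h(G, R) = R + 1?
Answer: 994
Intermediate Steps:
h(G, R) = -1/2 - R/2 (h(G, R) = -(R + 1)/2 = -(1 + R)/2 = -1/2 - R/2)
S(q, u) = -u**2 - q*(-1/2 - q/2) (S(q, u) = ((-1/2 - q/2)*q + u*u)*(-1) = (q*(-1/2 - q/2) + u**2)*(-1) = (u**2 + q*(-1/2 - q/2))*(-1) = -u**2 - q*(-1/2 - q/2))
71*((3*0 + 4) + S(4, 0)) = 71*((3*0 + 4) + (-1*0**2 + (1/2)*4*(1 + 4))) = 71*((0 + 4) + (-1*0 + (1/2)*4*5)) = 71*(4 + (0 + 10)) = 71*(4 + 10) = 71*14 = 994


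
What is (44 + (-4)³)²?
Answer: 400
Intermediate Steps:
(44 + (-4)³)² = (44 - 64)² = (-20)² = 400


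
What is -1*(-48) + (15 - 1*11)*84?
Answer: 384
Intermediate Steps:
-1*(-48) + (15 - 1*11)*84 = 48 + (15 - 11)*84 = 48 + 4*84 = 48 + 336 = 384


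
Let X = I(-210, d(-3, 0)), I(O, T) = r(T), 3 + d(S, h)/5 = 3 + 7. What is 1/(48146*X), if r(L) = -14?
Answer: -1/674044 ≈ -1.4836e-6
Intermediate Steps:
d(S, h) = 35 (d(S, h) = -15 + 5*(3 + 7) = -15 + 5*10 = -15 + 50 = 35)
I(O, T) = -14
X = -14
1/(48146*X) = 1/(48146*(-14)) = (1/48146)*(-1/14) = -1/674044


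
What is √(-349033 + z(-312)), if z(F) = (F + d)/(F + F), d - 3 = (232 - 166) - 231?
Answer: I*√943783178/52 ≈ 590.79*I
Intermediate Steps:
d = -162 (d = 3 + ((232 - 166) - 231) = 3 + (66 - 231) = 3 - 165 = -162)
z(F) = (-162 + F)/(2*F) (z(F) = (F - 162)/(F + F) = (-162 + F)/((2*F)) = (-162 + F)*(1/(2*F)) = (-162 + F)/(2*F))
√(-349033 + z(-312)) = √(-349033 + (½)*(-162 - 312)/(-312)) = √(-349033 + (½)*(-1/312)*(-474)) = √(-349033 + 79/104) = √(-36299353/104) = I*√943783178/52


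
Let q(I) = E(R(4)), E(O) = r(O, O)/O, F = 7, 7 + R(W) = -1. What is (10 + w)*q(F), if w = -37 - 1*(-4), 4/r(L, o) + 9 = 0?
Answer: -23/18 ≈ -1.2778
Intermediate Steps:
R(W) = -8 (R(W) = -7 - 1 = -8)
r(L, o) = -4/9 (r(L, o) = 4/(-9 + 0) = 4/(-9) = 4*(-⅑) = -4/9)
w = -33 (w = -37 + 4 = -33)
E(O) = -4/(9*O)
q(I) = 1/18 (q(I) = -4/9/(-8) = -4/9*(-⅛) = 1/18)
(10 + w)*q(F) = (10 - 33)*(1/18) = -23*1/18 = -23/18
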